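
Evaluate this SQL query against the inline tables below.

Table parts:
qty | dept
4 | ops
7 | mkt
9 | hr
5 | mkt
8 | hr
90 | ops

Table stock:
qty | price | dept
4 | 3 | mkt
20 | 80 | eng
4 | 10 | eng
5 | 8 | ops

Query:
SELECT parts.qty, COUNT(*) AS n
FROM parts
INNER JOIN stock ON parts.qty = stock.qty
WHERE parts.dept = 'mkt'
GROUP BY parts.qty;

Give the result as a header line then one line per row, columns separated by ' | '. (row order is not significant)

== RESULT ==
parts.qty | n
5 | 1

Derivation:
After JOIN stock (3 rows):
parts.qty | parts.dept | stock.qty | stock.price | stock.dept
4 | ops | 4 | 3 | mkt
4 | ops | 4 | 10 | eng
5 | mkt | 5 | 8 | ops
After WHERE (1 rows):
parts.qty | parts.dept | stock.qty | stock.price | stock.dept
5 | mkt | 5 | 8 | ops
After GROUP BY (1 rows):
parts.qty | n
5 | 1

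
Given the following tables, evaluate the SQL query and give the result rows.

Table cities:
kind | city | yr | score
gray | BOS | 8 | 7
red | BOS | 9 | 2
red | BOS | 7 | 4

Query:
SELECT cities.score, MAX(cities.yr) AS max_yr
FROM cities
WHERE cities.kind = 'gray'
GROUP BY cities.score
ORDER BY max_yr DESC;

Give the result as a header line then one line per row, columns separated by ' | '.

After WHERE (1 rows):
cities.kind | cities.city | cities.yr | cities.score
gray | BOS | 8 | 7
After GROUP BY (1 rows):
cities.score | max_yr
7 | 8
After ORDER BY (1 rows):
cities.score | max_yr
7 | 8

== RESULT ==
cities.score | max_yr
7 | 8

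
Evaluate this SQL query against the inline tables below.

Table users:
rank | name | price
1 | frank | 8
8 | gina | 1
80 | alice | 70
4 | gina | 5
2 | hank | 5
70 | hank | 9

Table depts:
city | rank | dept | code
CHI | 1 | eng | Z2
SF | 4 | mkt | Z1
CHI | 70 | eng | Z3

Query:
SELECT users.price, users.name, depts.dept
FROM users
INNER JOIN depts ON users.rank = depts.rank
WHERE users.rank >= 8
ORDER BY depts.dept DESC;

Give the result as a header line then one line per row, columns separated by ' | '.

After JOIN depts (3 rows):
users.rank | users.name | users.price | depts.city | depts.rank | depts.dept | depts.code
1 | frank | 8 | CHI | 1 | eng | Z2
4 | gina | 5 | SF | 4 | mkt | Z1
70 | hank | 9 | CHI | 70 | eng | Z3
After WHERE (1 rows):
users.rank | users.name | users.price | depts.city | depts.rank | depts.dept | depts.code
70 | hank | 9 | CHI | 70 | eng | Z3
After SELECT (1 rows):
users.price | users.name | depts.dept
9 | hank | eng
After ORDER BY (1 rows):
users.price | users.name | depts.dept
9 | hank | eng

== RESULT ==
users.price | users.name | depts.dept
9 | hank | eng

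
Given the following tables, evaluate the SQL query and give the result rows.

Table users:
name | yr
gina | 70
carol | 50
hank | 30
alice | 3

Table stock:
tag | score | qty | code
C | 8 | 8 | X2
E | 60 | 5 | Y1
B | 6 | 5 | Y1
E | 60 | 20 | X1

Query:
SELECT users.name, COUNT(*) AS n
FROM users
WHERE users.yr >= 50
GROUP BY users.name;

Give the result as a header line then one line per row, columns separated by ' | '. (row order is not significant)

After WHERE (2 rows):
users.name | users.yr
gina | 70
carol | 50
After GROUP BY (2 rows):
users.name | n
gina | 1
carol | 1

== RESULT ==
users.name | n
gina | 1
carol | 1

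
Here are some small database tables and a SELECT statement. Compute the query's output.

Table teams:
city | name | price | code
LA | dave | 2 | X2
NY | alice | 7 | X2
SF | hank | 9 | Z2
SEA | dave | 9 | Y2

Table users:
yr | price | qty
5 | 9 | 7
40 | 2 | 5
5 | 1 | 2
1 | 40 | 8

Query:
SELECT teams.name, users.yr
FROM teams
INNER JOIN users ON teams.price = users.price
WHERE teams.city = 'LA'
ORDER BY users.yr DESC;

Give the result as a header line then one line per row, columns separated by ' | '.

== RESULT ==
teams.name | users.yr
dave | 40

Derivation:
After JOIN users (3 rows):
teams.city | teams.name | teams.price | teams.code | users.yr | users.price | users.qty
LA | dave | 2 | X2 | 40 | 2 | 5
SF | hank | 9 | Z2 | 5 | 9 | 7
SEA | dave | 9 | Y2 | 5 | 9 | 7
After WHERE (1 rows):
teams.city | teams.name | teams.price | teams.code | users.yr | users.price | users.qty
LA | dave | 2 | X2 | 40 | 2 | 5
After SELECT (1 rows):
teams.name | users.yr
dave | 40
After ORDER BY (1 rows):
teams.name | users.yr
dave | 40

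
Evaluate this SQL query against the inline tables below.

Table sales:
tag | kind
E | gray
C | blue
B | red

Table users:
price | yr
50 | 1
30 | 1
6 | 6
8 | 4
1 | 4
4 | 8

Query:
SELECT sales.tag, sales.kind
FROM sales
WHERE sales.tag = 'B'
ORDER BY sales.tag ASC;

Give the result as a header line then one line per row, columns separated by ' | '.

After WHERE (1 rows):
sales.tag | sales.kind
B | red
After SELECT (1 rows):
sales.tag | sales.kind
B | red
After ORDER BY (1 rows):
sales.tag | sales.kind
B | red

== RESULT ==
sales.tag | sales.kind
B | red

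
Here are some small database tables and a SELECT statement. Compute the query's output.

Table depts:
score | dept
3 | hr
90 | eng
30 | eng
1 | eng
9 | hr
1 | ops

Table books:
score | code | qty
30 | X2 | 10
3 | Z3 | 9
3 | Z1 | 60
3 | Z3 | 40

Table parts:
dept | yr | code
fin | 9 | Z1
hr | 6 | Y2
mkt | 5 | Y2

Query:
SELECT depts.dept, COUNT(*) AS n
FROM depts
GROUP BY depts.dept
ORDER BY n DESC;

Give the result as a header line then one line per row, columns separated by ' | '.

After GROUP BY (3 rows):
depts.dept | n
hr | 2
eng | 3
ops | 1
After ORDER BY (3 rows):
depts.dept | n
eng | 3
hr | 2
ops | 1

== RESULT ==
depts.dept | n
eng | 3
hr | 2
ops | 1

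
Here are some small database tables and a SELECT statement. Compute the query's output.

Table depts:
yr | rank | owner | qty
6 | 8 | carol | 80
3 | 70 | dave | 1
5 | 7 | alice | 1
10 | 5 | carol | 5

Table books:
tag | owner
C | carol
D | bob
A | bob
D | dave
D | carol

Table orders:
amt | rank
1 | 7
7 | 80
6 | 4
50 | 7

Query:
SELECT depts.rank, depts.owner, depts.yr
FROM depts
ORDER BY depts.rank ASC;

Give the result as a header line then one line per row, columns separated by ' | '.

== RESULT ==
depts.rank | depts.owner | depts.yr
5 | carol | 10
7 | alice | 5
8 | carol | 6
70 | dave | 3

Derivation:
After SELECT (4 rows):
depts.rank | depts.owner | depts.yr
8 | carol | 6
70 | dave | 3
7 | alice | 5
5 | carol | 10
After ORDER BY (4 rows):
depts.rank | depts.owner | depts.yr
5 | carol | 10
7 | alice | 5
8 | carol | 6
70 | dave | 3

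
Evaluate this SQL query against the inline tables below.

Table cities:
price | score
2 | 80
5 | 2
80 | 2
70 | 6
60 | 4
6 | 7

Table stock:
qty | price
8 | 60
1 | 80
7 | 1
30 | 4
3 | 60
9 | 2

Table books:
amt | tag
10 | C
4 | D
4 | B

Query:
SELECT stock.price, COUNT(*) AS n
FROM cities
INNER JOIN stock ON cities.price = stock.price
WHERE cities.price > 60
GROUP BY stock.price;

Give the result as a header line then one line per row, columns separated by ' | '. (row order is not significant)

After JOIN stock (4 rows):
cities.price | cities.score | stock.qty | stock.price
2 | 80 | 9 | 2
80 | 2 | 1 | 80
60 | 4 | 8 | 60
60 | 4 | 3 | 60
After WHERE (1 rows):
cities.price | cities.score | stock.qty | stock.price
80 | 2 | 1 | 80
After GROUP BY (1 rows):
stock.price | n
80 | 1

== RESULT ==
stock.price | n
80 | 1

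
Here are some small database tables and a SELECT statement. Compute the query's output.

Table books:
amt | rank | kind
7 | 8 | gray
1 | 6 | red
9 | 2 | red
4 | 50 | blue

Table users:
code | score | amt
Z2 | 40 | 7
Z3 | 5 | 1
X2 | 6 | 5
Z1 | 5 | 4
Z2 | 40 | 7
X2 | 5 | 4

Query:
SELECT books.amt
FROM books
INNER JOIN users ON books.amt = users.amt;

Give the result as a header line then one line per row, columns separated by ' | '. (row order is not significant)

After JOIN users (5 rows):
books.amt | books.rank | books.kind | users.code | users.score | users.amt
7 | 8 | gray | Z2 | 40 | 7
7 | 8 | gray | Z2 | 40 | 7
1 | 6 | red | Z3 | 5 | 1
4 | 50 | blue | Z1 | 5 | 4
4 | 50 | blue | X2 | 5 | 4
After SELECT (5 rows):
books.amt
7
7
1
4
4

== RESULT ==
books.amt
7
7
1
4
4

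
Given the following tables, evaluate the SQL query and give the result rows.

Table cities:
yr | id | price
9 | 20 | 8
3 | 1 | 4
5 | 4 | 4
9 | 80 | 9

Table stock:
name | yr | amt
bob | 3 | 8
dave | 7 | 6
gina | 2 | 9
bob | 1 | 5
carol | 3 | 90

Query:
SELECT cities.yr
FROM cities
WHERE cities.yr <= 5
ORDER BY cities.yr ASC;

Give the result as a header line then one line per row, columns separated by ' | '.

== RESULT ==
cities.yr
3
5

Derivation:
After WHERE (2 rows):
cities.yr | cities.id | cities.price
3 | 1 | 4
5 | 4 | 4
After SELECT (2 rows):
cities.yr
3
5
After ORDER BY (2 rows):
cities.yr
3
5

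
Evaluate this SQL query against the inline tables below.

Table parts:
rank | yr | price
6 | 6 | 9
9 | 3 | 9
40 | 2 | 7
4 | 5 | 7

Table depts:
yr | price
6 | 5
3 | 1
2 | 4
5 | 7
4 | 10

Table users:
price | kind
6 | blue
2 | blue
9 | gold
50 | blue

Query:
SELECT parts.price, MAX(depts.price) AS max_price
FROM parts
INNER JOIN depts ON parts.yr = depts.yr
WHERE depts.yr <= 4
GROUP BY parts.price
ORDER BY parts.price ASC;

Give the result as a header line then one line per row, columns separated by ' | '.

After JOIN depts (4 rows):
parts.rank | parts.yr | parts.price | depts.yr | depts.price
6 | 6 | 9 | 6 | 5
9 | 3 | 9 | 3 | 1
40 | 2 | 7 | 2 | 4
4 | 5 | 7 | 5 | 7
After WHERE (2 rows):
parts.rank | parts.yr | parts.price | depts.yr | depts.price
9 | 3 | 9 | 3 | 1
40 | 2 | 7 | 2 | 4
After GROUP BY (2 rows):
parts.price | max_price
9 | 1
7 | 4
After ORDER BY (2 rows):
parts.price | max_price
7 | 4
9 | 1

== RESULT ==
parts.price | max_price
7 | 4
9 | 1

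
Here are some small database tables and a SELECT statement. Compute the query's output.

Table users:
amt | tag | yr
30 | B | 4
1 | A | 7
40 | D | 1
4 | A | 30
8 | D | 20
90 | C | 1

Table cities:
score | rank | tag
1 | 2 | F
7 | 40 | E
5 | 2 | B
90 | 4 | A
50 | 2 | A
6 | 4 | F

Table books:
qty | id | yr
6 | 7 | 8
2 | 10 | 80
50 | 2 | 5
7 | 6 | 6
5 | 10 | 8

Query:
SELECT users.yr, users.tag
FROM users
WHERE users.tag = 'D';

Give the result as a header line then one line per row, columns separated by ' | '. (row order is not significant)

After WHERE (2 rows):
users.amt | users.tag | users.yr
40 | D | 1
8 | D | 20
After SELECT (2 rows):
users.yr | users.tag
1 | D
20 | D

== RESULT ==
users.yr | users.tag
1 | D
20 | D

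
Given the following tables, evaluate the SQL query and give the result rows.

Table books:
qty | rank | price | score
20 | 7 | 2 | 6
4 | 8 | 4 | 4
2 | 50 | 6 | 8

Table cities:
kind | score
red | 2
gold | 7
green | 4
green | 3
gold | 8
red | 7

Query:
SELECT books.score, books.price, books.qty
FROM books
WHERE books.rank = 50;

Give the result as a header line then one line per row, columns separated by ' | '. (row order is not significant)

== RESULT ==
books.score | books.price | books.qty
8 | 6 | 2

Derivation:
After WHERE (1 rows):
books.qty | books.rank | books.price | books.score
2 | 50 | 6 | 8
After SELECT (1 rows):
books.score | books.price | books.qty
8 | 6 | 2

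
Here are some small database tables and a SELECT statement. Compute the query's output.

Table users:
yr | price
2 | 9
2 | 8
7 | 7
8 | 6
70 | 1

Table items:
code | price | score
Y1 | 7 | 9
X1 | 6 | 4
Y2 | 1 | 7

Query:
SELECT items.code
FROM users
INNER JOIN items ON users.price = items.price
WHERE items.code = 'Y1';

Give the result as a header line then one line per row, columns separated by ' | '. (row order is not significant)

After JOIN items (3 rows):
users.yr | users.price | items.code | items.price | items.score
7 | 7 | Y1 | 7 | 9
8 | 6 | X1 | 6 | 4
70 | 1 | Y2 | 1 | 7
After WHERE (1 rows):
users.yr | users.price | items.code | items.price | items.score
7 | 7 | Y1 | 7 | 9
After SELECT (1 rows):
items.code
Y1

== RESULT ==
items.code
Y1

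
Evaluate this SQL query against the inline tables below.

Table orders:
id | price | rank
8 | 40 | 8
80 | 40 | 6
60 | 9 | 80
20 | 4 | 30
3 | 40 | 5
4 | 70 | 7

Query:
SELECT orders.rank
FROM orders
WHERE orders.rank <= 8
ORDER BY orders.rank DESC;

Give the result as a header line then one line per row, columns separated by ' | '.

After WHERE (4 rows):
orders.id | orders.price | orders.rank
8 | 40 | 8
80 | 40 | 6
3 | 40 | 5
4 | 70 | 7
After SELECT (4 rows):
orders.rank
8
6
5
7
After ORDER BY (4 rows):
orders.rank
8
7
6
5

== RESULT ==
orders.rank
8
7
6
5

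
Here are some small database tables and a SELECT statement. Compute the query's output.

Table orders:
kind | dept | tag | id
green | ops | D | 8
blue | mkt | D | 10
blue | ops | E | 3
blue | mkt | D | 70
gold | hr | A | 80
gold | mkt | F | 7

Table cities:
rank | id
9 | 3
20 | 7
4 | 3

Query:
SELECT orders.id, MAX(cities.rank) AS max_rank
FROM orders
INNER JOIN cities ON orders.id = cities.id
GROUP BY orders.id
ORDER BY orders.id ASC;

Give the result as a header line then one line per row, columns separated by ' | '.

== RESULT ==
orders.id | max_rank
3 | 9
7 | 20

Derivation:
After JOIN cities (3 rows):
orders.kind | orders.dept | orders.tag | orders.id | cities.rank | cities.id
blue | ops | E | 3 | 9 | 3
blue | ops | E | 3 | 4 | 3
gold | mkt | F | 7 | 20 | 7
After GROUP BY (2 rows):
orders.id | max_rank
3 | 9
7 | 20
After ORDER BY (2 rows):
orders.id | max_rank
3 | 9
7 | 20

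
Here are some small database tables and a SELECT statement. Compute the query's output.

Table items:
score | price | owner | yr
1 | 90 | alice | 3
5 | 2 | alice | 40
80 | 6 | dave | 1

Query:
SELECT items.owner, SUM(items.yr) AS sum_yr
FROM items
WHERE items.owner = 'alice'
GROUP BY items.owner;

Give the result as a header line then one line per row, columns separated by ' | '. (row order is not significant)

After WHERE (2 rows):
items.score | items.price | items.owner | items.yr
1 | 90 | alice | 3
5 | 2 | alice | 40
After GROUP BY (1 rows):
items.owner | sum_yr
alice | 43

== RESULT ==
items.owner | sum_yr
alice | 43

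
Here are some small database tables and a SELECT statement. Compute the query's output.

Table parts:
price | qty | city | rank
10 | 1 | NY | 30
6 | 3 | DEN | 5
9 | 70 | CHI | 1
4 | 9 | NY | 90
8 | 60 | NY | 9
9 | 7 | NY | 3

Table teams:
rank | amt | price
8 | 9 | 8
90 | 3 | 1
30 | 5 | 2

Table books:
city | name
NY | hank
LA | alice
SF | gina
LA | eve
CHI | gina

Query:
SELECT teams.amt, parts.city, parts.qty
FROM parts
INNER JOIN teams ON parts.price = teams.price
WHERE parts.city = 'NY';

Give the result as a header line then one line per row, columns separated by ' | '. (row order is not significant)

== RESULT ==
teams.amt | parts.city | parts.qty
9 | NY | 60

Derivation:
After JOIN teams (1 rows):
parts.price | parts.qty | parts.city | parts.rank | teams.rank | teams.amt | teams.price
8 | 60 | NY | 9 | 8 | 9 | 8
After WHERE (1 rows):
parts.price | parts.qty | parts.city | parts.rank | teams.rank | teams.amt | teams.price
8 | 60 | NY | 9 | 8 | 9 | 8
After SELECT (1 rows):
teams.amt | parts.city | parts.qty
9 | NY | 60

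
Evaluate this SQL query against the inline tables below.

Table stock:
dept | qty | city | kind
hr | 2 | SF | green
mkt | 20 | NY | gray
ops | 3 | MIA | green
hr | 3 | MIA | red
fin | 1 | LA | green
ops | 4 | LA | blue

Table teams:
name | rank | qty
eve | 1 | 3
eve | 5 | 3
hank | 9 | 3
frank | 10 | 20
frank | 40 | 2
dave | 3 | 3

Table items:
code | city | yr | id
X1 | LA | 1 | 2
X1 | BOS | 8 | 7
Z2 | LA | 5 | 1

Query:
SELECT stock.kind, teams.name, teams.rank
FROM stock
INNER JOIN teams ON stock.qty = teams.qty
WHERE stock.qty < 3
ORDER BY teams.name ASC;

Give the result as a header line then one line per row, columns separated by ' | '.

After JOIN teams (10 rows):
stock.dept | stock.qty | stock.city | stock.kind | teams.name | teams.rank | teams.qty
hr | 2 | SF | green | frank | 40 | 2
mkt | 20 | NY | gray | frank | 10 | 20
ops | 3 | MIA | green | eve | 1 | 3
ops | 3 | MIA | green | eve | 5 | 3
ops | 3 | MIA | green | hank | 9 | 3
ops | 3 | MIA | green | dave | 3 | 3
hr | 3 | MIA | red | eve | 1 | 3
hr | 3 | MIA | red | eve | 5 | 3
hr | 3 | MIA | red | hank | 9 | 3
hr | 3 | MIA | red | dave | 3 | 3
After WHERE (1 rows):
stock.dept | stock.qty | stock.city | stock.kind | teams.name | teams.rank | teams.qty
hr | 2 | SF | green | frank | 40 | 2
After SELECT (1 rows):
stock.kind | teams.name | teams.rank
green | frank | 40
After ORDER BY (1 rows):
stock.kind | teams.name | teams.rank
green | frank | 40

== RESULT ==
stock.kind | teams.name | teams.rank
green | frank | 40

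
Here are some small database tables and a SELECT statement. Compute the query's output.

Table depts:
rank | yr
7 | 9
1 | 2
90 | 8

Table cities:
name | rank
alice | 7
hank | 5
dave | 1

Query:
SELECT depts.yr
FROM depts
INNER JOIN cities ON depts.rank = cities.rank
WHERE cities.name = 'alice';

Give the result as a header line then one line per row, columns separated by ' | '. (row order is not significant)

After JOIN cities (2 rows):
depts.rank | depts.yr | cities.name | cities.rank
7 | 9 | alice | 7
1 | 2 | dave | 1
After WHERE (1 rows):
depts.rank | depts.yr | cities.name | cities.rank
7 | 9 | alice | 7
After SELECT (1 rows):
depts.yr
9

== RESULT ==
depts.yr
9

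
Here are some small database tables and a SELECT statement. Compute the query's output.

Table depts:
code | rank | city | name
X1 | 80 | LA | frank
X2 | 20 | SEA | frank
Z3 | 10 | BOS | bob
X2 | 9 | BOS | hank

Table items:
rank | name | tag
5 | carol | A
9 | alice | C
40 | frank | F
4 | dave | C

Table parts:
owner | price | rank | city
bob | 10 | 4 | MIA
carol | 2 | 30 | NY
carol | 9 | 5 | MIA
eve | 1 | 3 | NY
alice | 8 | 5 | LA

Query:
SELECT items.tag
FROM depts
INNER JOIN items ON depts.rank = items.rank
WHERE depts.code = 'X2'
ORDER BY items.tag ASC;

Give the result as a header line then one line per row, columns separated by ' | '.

== RESULT ==
items.tag
C

Derivation:
After JOIN items (1 rows):
depts.code | depts.rank | depts.city | depts.name | items.rank | items.name | items.tag
X2 | 9 | BOS | hank | 9 | alice | C
After WHERE (1 rows):
depts.code | depts.rank | depts.city | depts.name | items.rank | items.name | items.tag
X2 | 9 | BOS | hank | 9 | alice | C
After SELECT (1 rows):
items.tag
C
After ORDER BY (1 rows):
items.tag
C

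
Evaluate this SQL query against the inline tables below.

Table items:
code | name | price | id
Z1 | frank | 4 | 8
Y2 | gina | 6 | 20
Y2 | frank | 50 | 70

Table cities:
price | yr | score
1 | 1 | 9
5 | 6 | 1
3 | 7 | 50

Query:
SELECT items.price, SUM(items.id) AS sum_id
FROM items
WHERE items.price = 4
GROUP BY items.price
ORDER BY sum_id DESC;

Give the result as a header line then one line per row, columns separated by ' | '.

After WHERE (1 rows):
items.code | items.name | items.price | items.id
Z1 | frank | 4 | 8
After GROUP BY (1 rows):
items.price | sum_id
4 | 8
After ORDER BY (1 rows):
items.price | sum_id
4 | 8

== RESULT ==
items.price | sum_id
4 | 8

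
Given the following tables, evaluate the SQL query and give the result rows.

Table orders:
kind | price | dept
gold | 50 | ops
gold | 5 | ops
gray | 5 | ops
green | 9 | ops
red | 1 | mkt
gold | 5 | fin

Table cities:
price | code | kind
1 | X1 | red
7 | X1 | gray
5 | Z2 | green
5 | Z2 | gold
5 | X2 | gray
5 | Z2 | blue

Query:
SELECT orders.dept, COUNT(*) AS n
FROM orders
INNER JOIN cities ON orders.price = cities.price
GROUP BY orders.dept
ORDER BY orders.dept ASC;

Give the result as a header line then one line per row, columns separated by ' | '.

== RESULT ==
orders.dept | n
fin | 4
mkt | 1
ops | 8

Derivation:
After JOIN cities (13 rows):
orders.kind | orders.price | orders.dept | cities.price | cities.code | cities.kind
gold | 5 | ops | 5 | Z2 | green
gold | 5 | ops | 5 | Z2 | gold
gold | 5 | ops | 5 | X2 | gray
gold | 5 | ops | 5 | Z2 | blue
gray | 5 | ops | 5 | Z2 | green
gray | 5 | ops | 5 | Z2 | gold
gray | 5 | ops | 5 | X2 | gray
gray | 5 | ops | 5 | Z2 | blue
red | 1 | mkt | 1 | X1 | red
gold | 5 | fin | 5 | Z2 | green
gold | 5 | fin | 5 | Z2 | gold
gold | 5 | fin | 5 | X2 | gray
gold | 5 | fin | 5 | Z2 | blue
After GROUP BY (3 rows):
orders.dept | n
ops | 8
mkt | 1
fin | 4
After ORDER BY (3 rows):
orders.dept | n
fin | 4
mkt | 1
ops | 8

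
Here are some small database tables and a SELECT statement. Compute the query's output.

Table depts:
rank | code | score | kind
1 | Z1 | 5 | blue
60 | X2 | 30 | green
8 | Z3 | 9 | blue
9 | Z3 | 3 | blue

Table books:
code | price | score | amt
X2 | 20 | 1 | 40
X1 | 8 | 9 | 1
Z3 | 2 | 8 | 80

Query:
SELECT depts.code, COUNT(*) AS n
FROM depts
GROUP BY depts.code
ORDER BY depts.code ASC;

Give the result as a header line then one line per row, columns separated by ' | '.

After GROUP BY (3 rows):
depts.code | n
Z1 | 1
X2 | 1
Z3 | 2
After ORDER BY (3 rows):
depts.code | n
X2 | 1
Z1 | 1
Z3 | 2

== RESULT ==
depts.code | n
X2 | 1
Z1 | 1
Z3 | 2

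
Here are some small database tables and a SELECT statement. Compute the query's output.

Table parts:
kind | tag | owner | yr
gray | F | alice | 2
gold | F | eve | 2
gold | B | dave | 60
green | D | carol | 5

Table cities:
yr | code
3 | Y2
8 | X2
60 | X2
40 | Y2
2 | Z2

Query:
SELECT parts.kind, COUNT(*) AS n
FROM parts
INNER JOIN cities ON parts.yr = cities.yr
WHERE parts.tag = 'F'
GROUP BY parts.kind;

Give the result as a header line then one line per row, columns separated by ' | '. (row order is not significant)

After JOIN cities (3 rows):
parts.kind | parts.tag | parts.owner | parts.yr | cities.yr | cities.code
gray | F | alice | 2 | 2 | Z2
gold | F | eve | 2 | 2 | Z2
gold | B | dave | 60 | 60 | X2
After WHERE (2 rows):
parts.kind | parts.tag | parts.owner | parts.yr | cities.yr | cities.code
gray | F | alice | 2 | 2 | Z2
gold | F | eve | 2 | 2 | Z2
After GROUP BY (2 rows):
parts.kind | n
gray | 1
gold | 1

== RESULT ==
parts.kind | n
gray | 1
gold | 1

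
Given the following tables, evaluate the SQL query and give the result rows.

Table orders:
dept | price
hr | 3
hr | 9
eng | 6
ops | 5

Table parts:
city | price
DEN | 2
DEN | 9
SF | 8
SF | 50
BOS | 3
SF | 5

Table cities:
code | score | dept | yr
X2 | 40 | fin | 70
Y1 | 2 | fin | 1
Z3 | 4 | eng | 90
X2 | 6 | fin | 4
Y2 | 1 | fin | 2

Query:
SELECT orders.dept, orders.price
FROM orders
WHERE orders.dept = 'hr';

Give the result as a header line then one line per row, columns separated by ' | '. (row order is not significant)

After WHERE (2 rows):
orders.dept | orders.price
hr | 3
hr | 9
After SELECT (2 rows):
orders.dept | orders.price
hr | 3
hr | 9

== RESULT ==
orders.dept | orders.price
hr | 3
hr | 9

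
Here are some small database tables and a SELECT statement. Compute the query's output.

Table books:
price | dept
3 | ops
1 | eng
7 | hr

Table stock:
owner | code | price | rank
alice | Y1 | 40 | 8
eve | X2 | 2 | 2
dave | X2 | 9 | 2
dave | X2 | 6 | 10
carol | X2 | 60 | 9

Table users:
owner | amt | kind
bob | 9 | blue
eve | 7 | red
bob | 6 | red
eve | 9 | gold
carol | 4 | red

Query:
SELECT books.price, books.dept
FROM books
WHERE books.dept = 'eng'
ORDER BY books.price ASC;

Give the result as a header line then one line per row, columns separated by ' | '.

== RESULT ==
books.price | books.dept
1 | eng

Derivation:
After WHERE (1 rows):
books.price | books.dept
1 | eng
After SELECT (1 rows):
books.price | books.dept
1 | eng
After ORDER BY (1 rows):
books.price | books.dept
1 | eng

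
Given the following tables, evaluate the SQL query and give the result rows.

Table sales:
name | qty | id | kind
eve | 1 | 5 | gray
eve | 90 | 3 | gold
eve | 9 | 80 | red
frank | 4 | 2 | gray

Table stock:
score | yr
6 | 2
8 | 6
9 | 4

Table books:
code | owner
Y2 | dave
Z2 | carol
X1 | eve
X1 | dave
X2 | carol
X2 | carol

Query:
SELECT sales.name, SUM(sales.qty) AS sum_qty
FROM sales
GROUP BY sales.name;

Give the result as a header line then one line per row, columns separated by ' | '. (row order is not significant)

After GROUP BY (2 rows):
sales.name | sum_qty
eve | 100
frank | 4

== RESULT ==
sales.name | sum_qty
eve | 100
frank | 4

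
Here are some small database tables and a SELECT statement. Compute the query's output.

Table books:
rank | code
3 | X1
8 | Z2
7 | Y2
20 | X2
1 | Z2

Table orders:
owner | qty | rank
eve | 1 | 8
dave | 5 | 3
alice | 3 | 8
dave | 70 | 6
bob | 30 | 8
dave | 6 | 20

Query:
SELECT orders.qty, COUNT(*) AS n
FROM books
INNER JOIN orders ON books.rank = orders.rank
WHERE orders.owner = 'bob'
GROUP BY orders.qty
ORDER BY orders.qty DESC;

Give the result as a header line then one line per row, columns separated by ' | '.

== RESULT ==
orders.qty | n
30 | 1

Derivation:
After JOIN orders (5 rows):
books.rank | books.code | orders.owner | orders.qty | orders.rank
3 | X1 | dave | 5 | 3
8 | Z2 | eve | 1 | 8
8 | Z2 | alice | 3 | 8
8 | Z2 | bob | 30 | 8
20 | X2 | dave | 6 | 20
After WHERE (1 rows):
books.rank | books.code | orders.owner | orders.qty | orders.rank
8 | Z2 | bob | 30 | 8
After GROUP BY (1 rows):
orders.qty | n
30 | 1
After ORDER BY (1 rows):
orders.qty | n
30 | 1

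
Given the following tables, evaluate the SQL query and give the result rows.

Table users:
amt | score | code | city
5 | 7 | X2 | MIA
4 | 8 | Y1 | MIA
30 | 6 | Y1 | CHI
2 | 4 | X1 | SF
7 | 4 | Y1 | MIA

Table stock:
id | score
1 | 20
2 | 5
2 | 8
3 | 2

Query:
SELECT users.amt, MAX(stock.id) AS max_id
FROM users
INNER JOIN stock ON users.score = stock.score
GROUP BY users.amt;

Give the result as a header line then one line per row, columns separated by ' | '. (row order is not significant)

== RESULT ==
users.amt | max_id
4 | 2

Derivation:
After JOIN stock (1 rows):
users.amt | users.score | users.code | users.city | stock.id | stock.score
4 | 8 | Y1 | MIA | 2 | 8
After GROUP BY (1 rows):
users.amt | max_id
4 | 2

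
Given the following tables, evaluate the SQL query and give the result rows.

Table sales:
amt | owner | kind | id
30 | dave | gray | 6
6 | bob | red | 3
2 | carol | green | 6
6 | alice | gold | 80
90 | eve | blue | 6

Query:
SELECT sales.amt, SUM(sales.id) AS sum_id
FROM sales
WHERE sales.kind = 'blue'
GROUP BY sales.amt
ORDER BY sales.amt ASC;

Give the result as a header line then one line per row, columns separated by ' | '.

After WHERE (1 rows):
sales.amt | sales.owner | sales.kind | sales.id
90 | eve | blue | 6
After GROUP BY (1 rows):
sales.amt | sum_id
90 | 6
After ORDER BY (1 rows):
sales.amt | sum_id
90 | 6

== RESULT ==
sales.amt | sum_id
90 | 6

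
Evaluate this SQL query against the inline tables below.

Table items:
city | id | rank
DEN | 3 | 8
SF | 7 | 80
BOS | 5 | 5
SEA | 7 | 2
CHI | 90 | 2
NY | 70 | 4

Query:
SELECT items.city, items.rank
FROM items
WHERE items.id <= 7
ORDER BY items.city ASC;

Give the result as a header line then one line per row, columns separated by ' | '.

== RESULT ==
items.city | items.rank
BOS | 5
DEN | 8
SEA | 2
SF | 80

Derivation:
After WHERE (4 rows):
items.city | items.id | items.rank
DEN | 3 | 8
SF | 7 | 80
BOS | 5 | 5
SEA | 7 | 2
After SELECT (4 rows):
items.city | items.rank
DEN | 8
SF | 80
BOS | 5
SEA | 2
After ORDER BY (4 rows):
items.city | items.rank
BOS | 5
DEN | 8
SEA | 2
SF | 80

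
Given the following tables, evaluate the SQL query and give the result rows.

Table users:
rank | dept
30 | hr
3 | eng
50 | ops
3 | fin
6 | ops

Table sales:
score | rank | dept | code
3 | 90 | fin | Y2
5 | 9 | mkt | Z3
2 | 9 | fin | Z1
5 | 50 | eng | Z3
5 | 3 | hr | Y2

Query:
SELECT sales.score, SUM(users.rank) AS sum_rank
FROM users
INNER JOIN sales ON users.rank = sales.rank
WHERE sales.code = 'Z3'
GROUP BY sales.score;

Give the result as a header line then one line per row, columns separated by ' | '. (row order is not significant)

== RESULT ==
sales.score | sum_rank
5 | 50

Derivation:
After JOIN sales (3 rows):
users.rank | users.dept | sales.score | sales.rank | sales.dept | sales.code
3 | eng | 5 | 3 | hr | Y2
50 | ops | 5 | 50 | eng | Z3
3 | fin | 5 | 3 | hr | Y2
After WHERE (1 rows):
users.rank | users.dept | sales.score | sales.rank | sales.dept | sales.code
50 | ops | 5 | 50 | eng | Z3
After GROUP BY (1 rows):
sales.score | sum_rank
5 | 50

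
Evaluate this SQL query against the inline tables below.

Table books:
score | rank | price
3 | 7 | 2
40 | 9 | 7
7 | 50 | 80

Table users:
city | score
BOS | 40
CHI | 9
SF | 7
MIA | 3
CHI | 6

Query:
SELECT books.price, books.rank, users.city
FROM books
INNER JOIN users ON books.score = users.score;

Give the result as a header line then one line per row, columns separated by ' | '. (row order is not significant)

After JOIN users (3 rows):
books.score | books.rank | books.price | users.city | users.score
3 | 7 | 2 | MIA | 3
40 | 9 | 7 | BOS | 40
7 | 50 | 80 | SF | 7
After SELECT (3 rows):
books.price | books.rank | users.city
2 | 7 | MIA
7 | 9 | BOS
80 | 50 | SF

== RESULT ==
books.price | books.rank | users.city
2 | 7 | MIA
7 | 9 | BOS
80 | 50 | SF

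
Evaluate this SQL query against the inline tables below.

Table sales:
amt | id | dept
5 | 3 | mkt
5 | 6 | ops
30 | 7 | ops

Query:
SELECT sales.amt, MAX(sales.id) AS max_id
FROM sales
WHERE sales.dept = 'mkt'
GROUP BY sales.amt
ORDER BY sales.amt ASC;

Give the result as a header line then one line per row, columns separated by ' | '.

== RESULT ==
sales.amt | max_id
5 | 3

Derivation:
After WHERE (1 rows):
sales.amt | sales.id | sales.dept
5 | 3 | mkt
After GROUP BY (1 rows):
sales.amt | max_id
5 | 3
After ORDER BY (1 rows):
sales.amt | max_id
5 | 3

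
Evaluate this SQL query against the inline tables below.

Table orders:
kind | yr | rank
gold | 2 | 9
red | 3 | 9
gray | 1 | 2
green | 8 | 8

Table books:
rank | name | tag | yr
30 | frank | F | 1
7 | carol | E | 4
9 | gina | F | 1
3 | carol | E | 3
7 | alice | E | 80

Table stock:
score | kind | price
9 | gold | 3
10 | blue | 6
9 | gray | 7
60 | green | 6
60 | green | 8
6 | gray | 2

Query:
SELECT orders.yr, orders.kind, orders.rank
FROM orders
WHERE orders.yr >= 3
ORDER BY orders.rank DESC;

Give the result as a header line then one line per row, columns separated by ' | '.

== RESULT ==
orders.yr | orders.kind | orders.rank
3 | red | 9
8 | green | 8

Derivation:
After WHERE (2 rows):
orders.kind | orders.yr | orders.rank
red | 3 | 9
green | 8 | 8
After SELECT (2 rows):
orders.yr | orders.kind | orders.rank
3 | red | 9
8 | green | 8
After ORDER BY (2 rows):
orders.yr | orders.kind | orders.rank
3 | red | 9
8 | green | 8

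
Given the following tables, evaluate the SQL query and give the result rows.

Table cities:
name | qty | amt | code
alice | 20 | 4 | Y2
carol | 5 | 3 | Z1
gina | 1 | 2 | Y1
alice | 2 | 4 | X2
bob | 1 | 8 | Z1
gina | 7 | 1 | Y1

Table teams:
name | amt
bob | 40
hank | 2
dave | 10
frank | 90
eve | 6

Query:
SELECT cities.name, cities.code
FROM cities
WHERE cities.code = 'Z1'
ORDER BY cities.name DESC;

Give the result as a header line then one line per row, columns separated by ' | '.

After WHERE (2 rows):
cities.name | cities.qty | cities.amt | cities.code
carol | 5 | 3 | Z1
bob | 1 | 8 | Z1
After SELECT (2 rows):
cities.name | cities.code
carol | Z1
bob | Z1
After ORDER BY (2 rows):
cities.name | cities.code
carol | Z1
bob | Z1

== RESULT ==
cities.name | cities.code
carol | Z1
bob | Z1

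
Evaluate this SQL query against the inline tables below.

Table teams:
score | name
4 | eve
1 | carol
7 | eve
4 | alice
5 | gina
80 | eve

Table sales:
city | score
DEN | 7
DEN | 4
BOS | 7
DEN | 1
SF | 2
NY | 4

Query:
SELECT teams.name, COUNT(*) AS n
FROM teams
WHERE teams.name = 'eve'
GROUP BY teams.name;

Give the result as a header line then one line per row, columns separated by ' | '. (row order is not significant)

== RESULT ==
teams.name | n
eve | 3

Derivation:
After WHERE (3 rows):
teams.score | teams.name
4 | eve
7 | eve
80 | eve
After GROUP BY (1 rows):
teams.name | n
eve | 3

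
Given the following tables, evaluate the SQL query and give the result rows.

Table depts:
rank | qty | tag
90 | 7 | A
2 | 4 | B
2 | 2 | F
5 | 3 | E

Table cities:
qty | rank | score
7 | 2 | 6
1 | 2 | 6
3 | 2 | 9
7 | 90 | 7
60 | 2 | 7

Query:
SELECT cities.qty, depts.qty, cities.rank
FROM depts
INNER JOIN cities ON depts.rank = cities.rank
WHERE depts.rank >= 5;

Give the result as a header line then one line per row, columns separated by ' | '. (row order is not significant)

After JOIN cities (9 rows):
depts.rank | depts.qty | depts.tag | cities.qty | cities.rank | cities.score
90 | 7 | A | 7 | 90 | 7
2 | 4 | B | 7 | 2 | 6
2 | 4 | B | 1 | 2 | 6
2 | 4 | B | 3 | 2 | 9
2 | 4 | B | 60 | 2 | 7
2 | 2 | F | 7 | 2 | 6
2 | 2 | F | 1 | 2 | 6
2 | 2 | F | 3 | 2 | 9
2 | 2 | F | 60 | 2 | 7
After WHERE (1 rows):
depts.rank | depts.qty | depts.tag | cities.qty | cities.rank | cities.score
90 | 7 | A | 7 | 90 | 7
After SELECT (1 rows):
cities.qty | depts.qty | cities.rank
7 | 7 | 90

== RESULT ==
cities.qty | depts.qty | cities.rank
7 | 7 | 90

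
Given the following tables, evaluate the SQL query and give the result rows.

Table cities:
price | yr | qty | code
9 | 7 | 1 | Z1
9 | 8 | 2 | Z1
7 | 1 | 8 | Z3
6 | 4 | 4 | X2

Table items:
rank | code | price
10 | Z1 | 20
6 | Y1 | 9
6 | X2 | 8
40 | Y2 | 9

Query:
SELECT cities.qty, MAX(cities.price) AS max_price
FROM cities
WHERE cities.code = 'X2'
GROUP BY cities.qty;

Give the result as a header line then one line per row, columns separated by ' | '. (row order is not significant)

== RESULT ==
cities.qty | max_price
4 | 6

Derivation:
After WHERE (1 rows):
cities.price | cities.yr | cities.qty | cities.code
6 | 4 | 4 | X2
After GROUP BY (1 rows):
cities.qty | max_price
4 | 6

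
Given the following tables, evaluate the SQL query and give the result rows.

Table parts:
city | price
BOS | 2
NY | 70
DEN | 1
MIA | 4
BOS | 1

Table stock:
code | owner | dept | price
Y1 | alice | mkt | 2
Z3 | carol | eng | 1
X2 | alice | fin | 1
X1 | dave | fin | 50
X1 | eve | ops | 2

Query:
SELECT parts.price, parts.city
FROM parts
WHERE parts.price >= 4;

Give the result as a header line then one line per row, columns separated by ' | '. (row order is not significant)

== RESULT ==
parts.price | parts.city
70 | NY
4 | MIA

Derivation:
After WHERE (2 rows):
parts.city | parts.price
NY | 70
MIA | 4
After SELECT (2 rows):
parts.price | parts.city
70 | NY
4 | MIA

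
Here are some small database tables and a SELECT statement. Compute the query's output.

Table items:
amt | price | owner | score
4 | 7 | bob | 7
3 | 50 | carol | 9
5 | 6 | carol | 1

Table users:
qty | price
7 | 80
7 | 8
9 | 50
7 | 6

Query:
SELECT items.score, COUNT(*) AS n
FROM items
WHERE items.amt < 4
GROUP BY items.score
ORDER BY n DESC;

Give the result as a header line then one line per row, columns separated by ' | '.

After WHERE (1 rows):
items.amt | items.price | items.owner | items.score
3 | 50 | carol | 9
After GROUP BY (1 rows):
items.score | n
9 | 1
After ORDER BY (1 rows):
items.score | n
9 | 1

== RESULT ==
items.score | n
9 | 1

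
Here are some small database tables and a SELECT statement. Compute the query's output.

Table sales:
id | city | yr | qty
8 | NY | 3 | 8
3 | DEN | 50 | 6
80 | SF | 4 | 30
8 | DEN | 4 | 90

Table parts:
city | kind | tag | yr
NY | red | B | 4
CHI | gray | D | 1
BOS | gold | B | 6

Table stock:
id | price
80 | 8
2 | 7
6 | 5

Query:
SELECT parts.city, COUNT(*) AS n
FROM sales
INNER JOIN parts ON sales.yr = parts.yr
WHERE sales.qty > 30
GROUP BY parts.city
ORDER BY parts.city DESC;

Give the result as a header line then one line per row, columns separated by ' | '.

== RESULT ==
parts.city | n
NY | 1

Derivation:
After JOIN parts (2 rows):
sales.id | sales.city | sales.yr | sales.qty | parts.city | parts.kind | parts.tag | parts.yr
80 | SF | 4 | 30 | NY | red | B | 4
8 | DEN | 4 | 90 | NY | red | B | 4
After WHERE (1 rows):
sales.id | sales.city | sales.yr | sales.qty | parts.city | parts.kind | parts.tag | parts.yr
8 | DEN | 4 | 90 | NY | red | B | 4
After GROUP BY (1 rows):
parts.city | n
NY | 1
After ORDER BY (1 rows):
parts.city | n
NY | 1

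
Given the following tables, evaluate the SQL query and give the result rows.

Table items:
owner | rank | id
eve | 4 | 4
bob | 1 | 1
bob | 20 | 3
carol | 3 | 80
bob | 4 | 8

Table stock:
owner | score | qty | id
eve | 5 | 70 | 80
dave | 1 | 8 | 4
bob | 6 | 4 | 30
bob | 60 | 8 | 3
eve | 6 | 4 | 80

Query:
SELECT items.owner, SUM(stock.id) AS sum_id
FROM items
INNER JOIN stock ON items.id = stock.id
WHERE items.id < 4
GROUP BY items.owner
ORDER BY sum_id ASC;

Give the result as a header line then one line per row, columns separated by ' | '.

After JOIN stock (4 rows):
items.owner | items.rank | items.id | stock.owner | stock.score | stock.qty | stock.id
eve | 4 | 4 | dave | 1 | 8 | 4
bob | 20 | 3 | bob | 60 | 8 | 3
carol | 3 | 80 | eve | 5 | 70 | 80
carol | 3 | 80 | eve | 6 | 4 | 80
After WHERE (1 rows):
items.owner | items.rank | items.id | stock.owner | stock.score | stock.qty | stock.id
bob | 20 | 3 | bob | 60 | 8 | 3
After GROUP BY (1 rows):
items.owner | sum_id
bob | 3
After ORDER BY (1 rows):
items.owner | sum_id
bob | 3

== RESULT ==
items.owner | sum_id
bob | 3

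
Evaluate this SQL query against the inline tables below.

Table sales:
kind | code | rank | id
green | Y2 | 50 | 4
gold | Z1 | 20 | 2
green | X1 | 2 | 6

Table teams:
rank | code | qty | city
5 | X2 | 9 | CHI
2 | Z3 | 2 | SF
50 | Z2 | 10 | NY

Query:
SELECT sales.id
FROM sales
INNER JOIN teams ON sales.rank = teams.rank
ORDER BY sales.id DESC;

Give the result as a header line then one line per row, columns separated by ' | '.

After JOIN teams (2 rows):
sales.kind | sales.code | sales.rank | sales.id | teams.rank | teams.code | teams.qty | teams.city
green | Y2 | 50 | 4 | 50 | Z2 | 10 | NY
green | X1 | 2 | 6 | 2 | Z3 | 2 | SF
After SELECT (2 rows):
sales.id
4
6
After ORDER BY (2 rows):
sales.id
6
4

== RESULT ==
sales.id
6
4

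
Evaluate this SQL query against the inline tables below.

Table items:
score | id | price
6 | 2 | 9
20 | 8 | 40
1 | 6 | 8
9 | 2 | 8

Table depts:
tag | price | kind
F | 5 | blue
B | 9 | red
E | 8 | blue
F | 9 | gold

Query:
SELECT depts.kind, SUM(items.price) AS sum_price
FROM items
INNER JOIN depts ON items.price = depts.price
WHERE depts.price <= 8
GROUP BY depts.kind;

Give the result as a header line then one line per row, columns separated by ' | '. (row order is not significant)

After JOIN depts (4 rows):
items.score | items.id | items.price | depts.tag | depts.price | depts.kind
6 | 2 | 9 | B | 9 | red
6 | 2 | 9 | F | 9 | gold
1 | 6 | 8 | E | 8 | blue
9 | 2 | 8 | E | 8 | blue
After WHERE (2 rows):
items.score | items.id | items.price | depts.tag | depts.price | depts.kind
1 | 6 | 8 | E | 8 | blue
9 | 2 | 8 | E | 8 | blue
After GROUP BY (1 rows):
depts.kind | sum_price
blue | 16

== RESULT ==
depts.kind | sum_price
blue | 16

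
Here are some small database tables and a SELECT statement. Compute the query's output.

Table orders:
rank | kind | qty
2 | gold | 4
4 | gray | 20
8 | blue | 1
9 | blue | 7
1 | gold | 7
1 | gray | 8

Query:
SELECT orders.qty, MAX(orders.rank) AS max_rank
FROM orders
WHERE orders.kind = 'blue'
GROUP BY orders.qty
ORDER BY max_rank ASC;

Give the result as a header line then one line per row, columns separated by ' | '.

== RESULT ==
orders.qty | max_rank
1 | 8
7 | 9

Derivation:
After WHERE (2 rows):
orders.rank | orders.kind | orders.qty
8 | blue | 1
9 | blue | 7
After GROUP BY (2 rows):
orders.qty | max_rank
1 | 8
7 | 9
After ORDER BY (2 rows):
orders.qty | max_rank
1 | 8
7 | 9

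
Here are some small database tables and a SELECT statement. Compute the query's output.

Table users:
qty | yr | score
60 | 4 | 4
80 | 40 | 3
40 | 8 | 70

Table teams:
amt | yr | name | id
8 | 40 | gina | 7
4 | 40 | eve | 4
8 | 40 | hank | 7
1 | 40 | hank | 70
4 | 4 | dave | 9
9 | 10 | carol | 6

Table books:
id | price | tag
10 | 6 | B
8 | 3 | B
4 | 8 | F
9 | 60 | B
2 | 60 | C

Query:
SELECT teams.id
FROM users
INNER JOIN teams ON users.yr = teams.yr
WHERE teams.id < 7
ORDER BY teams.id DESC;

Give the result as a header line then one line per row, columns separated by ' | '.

After JOIN teams (5 rows):
users.qty | users.yr | users.score | teams.amt | teams.yr | teams.name | teams.id
60 | 4 | 4 | 4 | 4 | dave | 9
80 | 40 | 3 | 8 | 40 | gina | 7
80 | 40 | 3 | 4 | 40 | eve | 4
80 | 40 | 3 | 8 | 40 | hank | 7
80 | 40 | 3 | 1 | 40 | hank | 70
After WHERE (1 rows):
users.qty | users.yr | users.score | teams.amt | teams.yr | teams.name | teams.id
80 | 40 | 3 | 4 | 40 | eve | 4
After SELECT (1 rows):
teams.id
4
After ORDER BY (1 rows):
teams.id
4

== RESULT ==
teams.id
4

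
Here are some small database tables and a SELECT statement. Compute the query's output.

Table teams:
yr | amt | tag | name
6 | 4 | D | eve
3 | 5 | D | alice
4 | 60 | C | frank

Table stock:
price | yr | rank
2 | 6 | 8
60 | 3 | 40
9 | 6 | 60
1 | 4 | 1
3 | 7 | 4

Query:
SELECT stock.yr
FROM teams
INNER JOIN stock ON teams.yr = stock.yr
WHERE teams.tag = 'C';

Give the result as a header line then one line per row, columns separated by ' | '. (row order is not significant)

== RESULT ==
stock.yr
4

Derivation:
After JOIN stock (4 rows):
teams.yr | teams.amt | teams.tag | teams.name | stock.price | stock.yr | stock.rank
6 | 4 | D | eve | 2 | 6 | 8
6 | 4 | D | eve | 9 | 6 | 60
3 | 5 | D | alice | 60 | 3 | 40
4 | 60 | C | frank | 1 | 4 | 1
After WHERE (1 rows):
teams.yr | teams.amt | teams.tag | teams.name | stock.price | stock.yr | stock.rank
4 | 60 | C | frank | 1 | 4 | 1
After SELECT (1 rows):
stock.yr
4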